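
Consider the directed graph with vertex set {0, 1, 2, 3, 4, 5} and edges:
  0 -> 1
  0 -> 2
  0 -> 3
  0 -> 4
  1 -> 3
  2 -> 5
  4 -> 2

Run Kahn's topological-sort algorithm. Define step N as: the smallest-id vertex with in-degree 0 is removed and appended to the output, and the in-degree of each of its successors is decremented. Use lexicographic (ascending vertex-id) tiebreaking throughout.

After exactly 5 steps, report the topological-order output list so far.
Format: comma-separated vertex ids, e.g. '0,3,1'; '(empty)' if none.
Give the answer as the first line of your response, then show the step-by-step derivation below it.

0,1,3,4,2

step 1: output 0; order=[0]; indeg=(0,0,1,1,0,1)
step 2: output 1; order=[0,1]; indeg=(0,0,1,0,0,1)
step 3: output 3; order=[0,1,3]; indeg=(0,0,1,0,0,1)
step 4: output 4; order=[0,1,3,4]; indeg=(0,0,0,0,0,1)
step 5: output 2; order=[0,1,3,4,2]; indeg=(0,0,0,0,0,0)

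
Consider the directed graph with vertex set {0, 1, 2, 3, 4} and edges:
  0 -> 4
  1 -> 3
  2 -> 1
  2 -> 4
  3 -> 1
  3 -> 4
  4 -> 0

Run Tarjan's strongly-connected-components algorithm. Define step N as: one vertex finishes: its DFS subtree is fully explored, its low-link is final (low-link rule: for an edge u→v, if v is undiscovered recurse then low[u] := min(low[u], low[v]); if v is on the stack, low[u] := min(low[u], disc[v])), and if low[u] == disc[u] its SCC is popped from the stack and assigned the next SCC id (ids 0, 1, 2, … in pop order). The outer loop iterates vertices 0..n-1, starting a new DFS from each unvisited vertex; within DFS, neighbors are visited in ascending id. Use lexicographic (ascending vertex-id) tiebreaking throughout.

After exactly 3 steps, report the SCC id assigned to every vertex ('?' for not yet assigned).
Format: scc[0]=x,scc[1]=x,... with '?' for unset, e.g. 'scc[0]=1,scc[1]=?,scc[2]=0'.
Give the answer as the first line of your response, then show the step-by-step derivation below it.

scc[0]=0,scc[1]=?,scc[2]=?,scc[3]=?,scc[4]=0

step 1: low=(low[0]=0,low[1]=?,low[2]=?,low[3]=?,low[4]=0); scc=(scc[0]=?,scc[1]=?,scc[2]=?,scc[3]=?,scc[4]=?)
step 2: low=(low[0]=0,low[1]=?,low[2]=?,low[3]=?,low[4]=0); scc=(scc[0]=0,scc[1]=?,scc[2]=?,scc[3]=?,scc[4]=0)
step 3: low=(low[0]=0,low[1]=2,low[2]=?,low[3]=2,low[4]=0); scc=(scc[0]=0,scc[1]=?,scc[2]=?,scc[3]=?,scc[4]=0)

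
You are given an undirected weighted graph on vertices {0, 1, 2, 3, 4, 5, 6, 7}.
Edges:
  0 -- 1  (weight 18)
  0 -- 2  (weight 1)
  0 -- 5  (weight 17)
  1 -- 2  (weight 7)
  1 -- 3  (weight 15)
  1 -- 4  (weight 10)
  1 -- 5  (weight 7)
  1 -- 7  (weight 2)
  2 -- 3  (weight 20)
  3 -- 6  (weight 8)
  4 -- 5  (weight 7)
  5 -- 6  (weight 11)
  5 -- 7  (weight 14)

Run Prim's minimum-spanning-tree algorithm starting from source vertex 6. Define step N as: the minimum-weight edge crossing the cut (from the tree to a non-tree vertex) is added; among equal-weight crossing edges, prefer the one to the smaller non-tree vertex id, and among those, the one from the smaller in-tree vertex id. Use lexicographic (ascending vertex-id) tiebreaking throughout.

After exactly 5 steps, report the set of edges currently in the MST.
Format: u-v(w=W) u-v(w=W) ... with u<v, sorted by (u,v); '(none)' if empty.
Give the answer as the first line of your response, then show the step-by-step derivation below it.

1-2(w=7) 1-5(w=7) 1-7(w=2) 3-6(w=8) 5-6(w=11)

step 1: add edge 3-6 (w=8); MST = {3-6(w=8)}
step 2: add edge 5-6 (w=11); MST = {3-6(w=8) 5-6(w=11)}
step 3: add edge 1-5 (w=7); MST = {1-5(w=7) 3-6(w=8) 5-6(w=11)}
step 4: add edge 1-7 (w=2); MST = {1-5(w=7) 1-7(w=2) 3-6(w=8) 5-6(w=11)}
step 5: add edge 1-2 (w=7); MST = {1-2(w=7) 1-5(w=7) 1-7(w=2) 3-6(w=8) 5-6(w=11)}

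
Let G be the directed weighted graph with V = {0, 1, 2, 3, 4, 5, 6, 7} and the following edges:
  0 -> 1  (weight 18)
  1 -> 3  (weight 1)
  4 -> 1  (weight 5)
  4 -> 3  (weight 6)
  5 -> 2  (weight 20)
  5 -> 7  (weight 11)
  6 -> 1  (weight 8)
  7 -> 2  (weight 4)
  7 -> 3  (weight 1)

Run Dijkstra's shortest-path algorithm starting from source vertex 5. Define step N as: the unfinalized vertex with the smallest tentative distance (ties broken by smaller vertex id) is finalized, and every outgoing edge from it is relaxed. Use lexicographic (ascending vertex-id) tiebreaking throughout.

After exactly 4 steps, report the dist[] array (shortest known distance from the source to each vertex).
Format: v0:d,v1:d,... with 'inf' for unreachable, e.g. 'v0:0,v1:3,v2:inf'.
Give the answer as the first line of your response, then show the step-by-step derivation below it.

v0:inf,v1:inf,v2:15,v3:12,v4:inf,v5:0,v6:inf,v7:11

step 1: dist = v0:inf,v1:inf,v2:20,v3:inf,v4:inf,v5:0,v6:inf,v7:11
step 2: dist = v0:inf,v1:inf,v2:15,v3:12,v4:inf,v5:0,v6:inf,v7:11
step 3: dist = v0:inf,v1:inf,v2:15,v3:12,v4:inf,v5:0,v6:inf,v7:11
step 4: dist = v0:inf,v1:inf,v2:15,v3:12,v4:inf,v5:0,v6:inf,v7:11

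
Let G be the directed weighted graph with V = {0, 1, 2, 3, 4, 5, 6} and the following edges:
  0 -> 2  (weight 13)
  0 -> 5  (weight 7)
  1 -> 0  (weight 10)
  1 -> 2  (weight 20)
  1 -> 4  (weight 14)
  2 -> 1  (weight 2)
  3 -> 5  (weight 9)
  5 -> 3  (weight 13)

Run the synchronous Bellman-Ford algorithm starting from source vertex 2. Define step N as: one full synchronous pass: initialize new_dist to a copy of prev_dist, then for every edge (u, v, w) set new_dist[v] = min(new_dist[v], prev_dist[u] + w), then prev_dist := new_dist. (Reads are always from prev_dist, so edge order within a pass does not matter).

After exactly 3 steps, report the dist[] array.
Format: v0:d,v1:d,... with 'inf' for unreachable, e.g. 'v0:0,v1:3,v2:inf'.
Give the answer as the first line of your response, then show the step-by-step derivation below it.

v0:12,v1:2,v2:0,v3:inf,v4:16,v5:19,v6:inf

step 1: dist = v0:inf,v1:2,v2:0,v3:inf,v4:inf,v5:inf,v6:inf
step 2: dist = v0:12,v1:2,v2:0,v3:inf,v4:16,v5:inf,v6:inf
step 3: dist = v0:12,v1:2,v2:0,v3:inf,v4:16,v5:19,v6:inf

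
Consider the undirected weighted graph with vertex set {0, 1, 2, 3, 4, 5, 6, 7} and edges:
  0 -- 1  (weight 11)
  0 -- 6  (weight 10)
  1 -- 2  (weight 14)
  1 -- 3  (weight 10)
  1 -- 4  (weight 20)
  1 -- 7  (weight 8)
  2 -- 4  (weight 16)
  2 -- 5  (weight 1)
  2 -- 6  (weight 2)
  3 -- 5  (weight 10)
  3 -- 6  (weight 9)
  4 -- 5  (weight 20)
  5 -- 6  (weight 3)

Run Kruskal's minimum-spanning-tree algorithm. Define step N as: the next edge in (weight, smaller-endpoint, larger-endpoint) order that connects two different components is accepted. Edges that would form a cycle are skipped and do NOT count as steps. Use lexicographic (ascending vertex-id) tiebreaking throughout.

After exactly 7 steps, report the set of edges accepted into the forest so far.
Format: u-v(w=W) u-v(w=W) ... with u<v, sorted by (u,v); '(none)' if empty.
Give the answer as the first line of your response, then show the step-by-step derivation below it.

0-6(w=10) 1-3(w=10) 1-7(w=8) 2-4(w=16) 2-5(w=1) 2-6(w=2) 3-6(w=9)

step 1: add edge 2-5 (w=1); MST = {2-5(w=1)}
step 2: add edge 2-6 (w=2); MST = {2-5(w=1) 2-6(w=2)}
step 3: add edge 1-7 (w=8); MST = {1-7(w=8) 2-5(w=1) 2-6(w=2)}
step 4: add edge 3-6 (w=9); MST = {1-7(w=8) 2-5(w=1) 2-6(w=2) 3-6(w=9)}
step 5: add edge 0-6 (w=10); MST = {0-6(w=10) 1-7(w=8) 2-5(w=1) 2-6(w=2) 3-6(w=9)}
step 6: add edge 1-3 (w=10); MST = {0-6(w=10) 1-3(w=10) 1-7(w=8) 2-5(w=1) 2-6(w=2) 3-6(w=9)}
step 7: add edge 2-4 (w=16); MST = {0-6(w=10) 1-3(w=10) 1-7(w=8) 2-4(w=16) 2-5(w=1) 2-6(w=2) 3-6(w=9)}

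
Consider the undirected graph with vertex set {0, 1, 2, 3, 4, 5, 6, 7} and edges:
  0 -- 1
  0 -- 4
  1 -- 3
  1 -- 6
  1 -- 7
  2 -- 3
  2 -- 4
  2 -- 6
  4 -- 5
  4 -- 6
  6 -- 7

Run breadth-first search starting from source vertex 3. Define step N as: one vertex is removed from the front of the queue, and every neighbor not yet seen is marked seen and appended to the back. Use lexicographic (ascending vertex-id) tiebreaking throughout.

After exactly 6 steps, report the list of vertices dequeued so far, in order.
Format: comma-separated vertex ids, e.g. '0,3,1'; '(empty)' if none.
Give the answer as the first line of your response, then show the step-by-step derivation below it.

3,1,2,0,6,7

step 1: dequeue 3; queue=[1,2]; order=3
step 2: dequeue 1; queue=[2,0,6,7]; order=3,1
step 3: dequeue 2; queue=[0,6,7,4]; order=3,1,2
step 4: dequeue 0; queue=[6,7,4]; order=3,1,2,0
step 5: dequeue 6; queue=[7,4]; order=3,1,2,0,6
step 6: dequeue 7; queue=[4]; order=3,1,2,0,6,7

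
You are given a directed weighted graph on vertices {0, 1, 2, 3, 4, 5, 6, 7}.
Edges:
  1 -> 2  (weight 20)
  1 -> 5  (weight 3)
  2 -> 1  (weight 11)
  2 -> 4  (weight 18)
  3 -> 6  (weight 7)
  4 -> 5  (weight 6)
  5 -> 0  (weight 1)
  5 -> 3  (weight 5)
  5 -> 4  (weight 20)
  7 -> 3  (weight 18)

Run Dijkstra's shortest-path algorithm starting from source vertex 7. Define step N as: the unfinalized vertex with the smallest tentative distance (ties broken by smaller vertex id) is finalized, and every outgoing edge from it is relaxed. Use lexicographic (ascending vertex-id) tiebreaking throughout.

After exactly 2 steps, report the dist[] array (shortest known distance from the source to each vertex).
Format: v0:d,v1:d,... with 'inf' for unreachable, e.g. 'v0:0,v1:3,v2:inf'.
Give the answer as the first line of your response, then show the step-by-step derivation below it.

v0:inf,v1:inf,v2:inf,v3:18,v4:inf,v5:inf,v6:25,v7:0

step 1: dist = v0:inf,v1:inf,v2:inf,v3:18,v4:inf,v5:inf,v6:inf,v7:0
step 2: dist = v0:inf,v1:inf,v2:inf,v3:18,v4:inf,v5:inf,v6:25,v7:0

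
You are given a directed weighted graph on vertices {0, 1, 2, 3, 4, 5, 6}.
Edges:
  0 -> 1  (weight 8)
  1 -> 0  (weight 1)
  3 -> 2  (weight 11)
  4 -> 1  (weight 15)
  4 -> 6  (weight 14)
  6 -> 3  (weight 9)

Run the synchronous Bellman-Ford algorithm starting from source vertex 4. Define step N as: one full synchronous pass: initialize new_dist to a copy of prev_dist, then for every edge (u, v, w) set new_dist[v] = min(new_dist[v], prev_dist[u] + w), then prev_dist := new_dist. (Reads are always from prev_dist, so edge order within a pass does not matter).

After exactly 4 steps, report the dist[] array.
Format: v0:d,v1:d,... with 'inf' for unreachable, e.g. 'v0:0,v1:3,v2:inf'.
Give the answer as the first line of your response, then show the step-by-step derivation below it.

v0:16,v1:15,v2:34,v3:23,v4:0,v5:inf,v6:14

step 1: dist = v0:inf,v1:15,v2:inf,v3:inf,v4:0,v5:inf,v6:14
step 2: dist = v0:16,v1:15,v2:inf,v3:23,v4:0,v5:inf,v6:14
step 3: dist = v0:16,v1:15,v2:34,v3:23,v4:0,v5:inf,v6:14
step 4: dist = v0:16,v1:15,v2:34,v3:23,v4:0,v5:inf,v6:14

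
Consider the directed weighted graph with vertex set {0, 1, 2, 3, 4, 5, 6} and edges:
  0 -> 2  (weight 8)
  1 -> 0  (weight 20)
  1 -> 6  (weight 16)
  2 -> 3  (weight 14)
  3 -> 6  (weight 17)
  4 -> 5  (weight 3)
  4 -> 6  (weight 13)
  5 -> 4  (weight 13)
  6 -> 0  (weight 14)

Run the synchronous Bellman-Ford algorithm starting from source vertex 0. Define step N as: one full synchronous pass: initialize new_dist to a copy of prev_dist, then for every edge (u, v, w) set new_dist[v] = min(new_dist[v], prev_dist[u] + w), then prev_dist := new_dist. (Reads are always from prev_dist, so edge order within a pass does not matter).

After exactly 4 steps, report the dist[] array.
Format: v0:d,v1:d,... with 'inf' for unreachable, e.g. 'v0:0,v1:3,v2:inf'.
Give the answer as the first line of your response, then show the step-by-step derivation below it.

v0:0,v1:inf,v2:8,v3:22,v4:inf,v5:inf,v6:39

step 1: dist = v0:0,v1:inf,v2:8,v3:inf,v4:inf,v5:inf,v6:inf
step 2: dist = v0:0,v1:inf,v2:8,v3:22,v4:inf,v5:inf,v6:inf
step 3: dist = v0:0,v1:inf,v2:8,v3:22,v4:inf,v5:inf,v6:39
step 4: dist = v0:0,v1:inf,v2:8,v3:22,v4:inf,v5:inf,v6:39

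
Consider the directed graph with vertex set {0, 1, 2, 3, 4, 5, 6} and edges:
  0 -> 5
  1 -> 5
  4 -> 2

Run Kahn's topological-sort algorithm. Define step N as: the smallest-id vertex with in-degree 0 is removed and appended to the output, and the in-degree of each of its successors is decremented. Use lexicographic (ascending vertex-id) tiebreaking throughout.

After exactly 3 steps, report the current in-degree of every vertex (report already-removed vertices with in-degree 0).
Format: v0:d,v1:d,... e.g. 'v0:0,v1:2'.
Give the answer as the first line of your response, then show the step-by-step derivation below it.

v0:0,v1:0,v2:1,v3:0,v4:0,v5:0,v6:0

step 1: output 0; order=[0]; indeg=(0,0,1,0,0,1,0)
step 2: output 1; order=[0,1]; indeg=(0,0,1,0,0,0,0)
step 3: output 3; order=[0,1,3]; indeg=(0,0,1,0,0,0,0)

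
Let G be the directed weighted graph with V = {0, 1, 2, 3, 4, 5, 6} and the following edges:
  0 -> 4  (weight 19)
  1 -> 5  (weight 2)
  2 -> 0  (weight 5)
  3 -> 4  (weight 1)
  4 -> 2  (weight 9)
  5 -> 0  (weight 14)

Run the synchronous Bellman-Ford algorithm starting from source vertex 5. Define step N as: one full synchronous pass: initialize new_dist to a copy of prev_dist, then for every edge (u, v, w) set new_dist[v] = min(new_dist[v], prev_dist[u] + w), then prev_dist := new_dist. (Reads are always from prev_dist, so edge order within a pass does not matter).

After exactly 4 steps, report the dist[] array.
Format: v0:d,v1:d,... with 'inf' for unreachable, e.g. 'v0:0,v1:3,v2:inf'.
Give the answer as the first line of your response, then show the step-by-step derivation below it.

v0:14,v1:inf,v2:42,v3:inf,v4:33,v5:0,v6:inf

step 1: dist = v0:14,v1:inf,v2:inf,v3:inf,v4:inf,v5:0,v6:inf
step 2: dist = v0:14,v1:inf,v2:inf,v3:inf,v4:33,v5:0,v6:inf
step 3: dist = v0:14,v1:inf,v2:42,v3:inf,v4:33,v5:0,v6:inf
step 4: dist = v0:14,v1:inf,v2:42,v3:inf,v4:33,v5:0,v6:inf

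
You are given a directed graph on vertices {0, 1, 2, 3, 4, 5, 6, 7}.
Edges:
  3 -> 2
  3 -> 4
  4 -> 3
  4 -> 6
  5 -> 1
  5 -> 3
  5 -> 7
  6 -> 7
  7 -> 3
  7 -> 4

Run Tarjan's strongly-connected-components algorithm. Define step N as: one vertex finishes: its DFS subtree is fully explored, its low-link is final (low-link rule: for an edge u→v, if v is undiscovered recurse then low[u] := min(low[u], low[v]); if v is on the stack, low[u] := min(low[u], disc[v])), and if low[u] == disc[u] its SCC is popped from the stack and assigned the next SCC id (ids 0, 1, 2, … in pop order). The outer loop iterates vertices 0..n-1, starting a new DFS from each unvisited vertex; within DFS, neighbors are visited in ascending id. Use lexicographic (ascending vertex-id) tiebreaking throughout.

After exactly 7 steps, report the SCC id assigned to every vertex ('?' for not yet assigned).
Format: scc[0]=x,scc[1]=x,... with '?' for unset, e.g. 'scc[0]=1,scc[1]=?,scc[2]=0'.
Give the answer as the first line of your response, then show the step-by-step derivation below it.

scc[0]=0,scc[1]=1,scc[2]=2,scc[3]=3,scc[4]=3,scc[5]=?,scc[6]=3,scc[7]=3

step 1: low=(low[0]=0,low[1]=?,low[2]=?,low[3]=?,low[4]=?,low[5]=?,low[6]=?,low[7]=?); scc=(scc[0]=0,scc[1]=?,scc[2]=?,scc[3]=?,scc[4]=?,scc[5]=?,scc[6]=?,scc[7]=?)
step 2: low=(low[0]=0,low[1]=1,low[2]=?,low[3]=?,low[4]=?,low[5]=?,low[6]=?,low[7]=?); scc=(scc[0]=0,scc[1]=1,scc[2]=?,scc[3]=?,scc[4]=?,scc[5]=?,scc[6]=?,scc[7]=?)
step 3: low=(low[0]=0,low[1]=1,low[2]=2,low[3]=?,low[4]=?,low[5]=?,low[6]=?,low[7]=?); scc=(scc[0]=0,scc[1]=1,scc[2]=2,scc[3]=?,scc[4]=?,scc[5]=?,scc[6]=?,scc[7]=?)
step 4: low=(low[0]=0,low[1]=1,low[2]=2,low[3]=3,low[4]=3,low[5]=?,low[6]=5,low[7]=3); scc=(scc[0]=0,scc[1]=1,scc[2]=2,scc[3]=?,scc[4]=?,scc[5]=?,scc[6]=?,scc[7]=?)
step 5: low=(low[0]=0,low[1]=1,low[2]=2,low[3]=3,low[4]=3,low[5]=?,low[6]=3,low[7]=3); scc=(scc[0]=0,scc[1]=1,scc[2]=2,scc[3]=?,scc[4]=?,scc[5]=?,scc[6]=?,scc[7]=?)
step 6: low=(low[0]=0,low[1]=1,low[2]=2,low[3]=3,low[4]=3,low[5]=?,low[6]=3,low[7]=3); scc=(scc[0]=0,scc[1]=1,scc[2]=2,scc[3]=?,scc[4]=?,scc[5]=?,scc[6]=?,scc[7]=?)
step 7: low=(low[0]=0,low[1]=1,low[2]=2,low[3]=3,low[4]=3,low[5]=?,low[6]=3,low[7]=3); scc=(scc[0]=0,scc[1]=1,scc[2]=2,scc[3]=3,scc[4]=3,scc[5]=?,scc[6]=3,scc[7]=3)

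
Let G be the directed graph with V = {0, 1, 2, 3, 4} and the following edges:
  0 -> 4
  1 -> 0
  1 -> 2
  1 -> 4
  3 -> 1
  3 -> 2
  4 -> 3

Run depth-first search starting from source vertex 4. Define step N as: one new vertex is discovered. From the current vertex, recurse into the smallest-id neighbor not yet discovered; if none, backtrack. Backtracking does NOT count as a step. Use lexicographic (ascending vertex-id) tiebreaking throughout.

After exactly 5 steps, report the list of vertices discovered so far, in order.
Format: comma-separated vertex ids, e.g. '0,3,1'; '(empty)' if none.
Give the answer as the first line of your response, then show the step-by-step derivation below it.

4,3,1,0,2

step 1: discover 4; path=4; order=4
step 2: discover 3; path=4>3; order=4,3
step 3: discover 1; path=4>3>1; order=4,3,1
step 4: discover 0; path=4>3>1>0; order=4,3,1,0
step 5: discover 2; path=4>3>1>2; order=4,3,1,0,2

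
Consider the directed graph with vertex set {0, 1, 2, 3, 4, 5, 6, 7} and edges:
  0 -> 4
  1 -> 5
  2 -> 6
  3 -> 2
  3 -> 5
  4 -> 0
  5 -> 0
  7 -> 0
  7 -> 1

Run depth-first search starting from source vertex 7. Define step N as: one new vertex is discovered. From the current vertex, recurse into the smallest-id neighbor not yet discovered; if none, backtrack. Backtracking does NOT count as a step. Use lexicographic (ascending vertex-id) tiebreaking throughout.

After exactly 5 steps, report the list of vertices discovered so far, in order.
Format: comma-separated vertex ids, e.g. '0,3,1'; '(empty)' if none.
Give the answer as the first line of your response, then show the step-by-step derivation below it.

7,0,4,1,5

step 1: discover 7; path=7; order=7
step 2: discover 0; path=7>0; order=7,0
step 3: discover 4; path=7>0>4; order=7,0,4
step 4: discover 1; path=7>1; order=7,0,4,1
step 5: discover 5; path=7>1>5; order=7,0,4,1,5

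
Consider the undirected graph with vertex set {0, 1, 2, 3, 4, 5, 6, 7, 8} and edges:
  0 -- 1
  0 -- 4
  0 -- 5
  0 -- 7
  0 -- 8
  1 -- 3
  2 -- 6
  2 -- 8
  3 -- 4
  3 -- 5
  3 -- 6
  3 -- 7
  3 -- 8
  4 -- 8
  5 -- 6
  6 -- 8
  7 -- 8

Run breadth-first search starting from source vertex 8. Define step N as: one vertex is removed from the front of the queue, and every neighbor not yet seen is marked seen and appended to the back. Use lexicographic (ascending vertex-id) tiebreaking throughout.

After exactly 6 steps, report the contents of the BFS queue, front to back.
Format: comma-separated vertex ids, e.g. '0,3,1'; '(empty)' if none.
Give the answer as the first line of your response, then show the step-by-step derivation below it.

7,1,5

step 1: dequeue 8; queue=[0,2,3,4,6,7]; order=8
step 2: dequeue 0; queue=[2,3,4,6,7,1,5]; order=8,0
step 3: dequeue 2; queue=[3,4,6,7,1,5]; order=8,0,2
step 4: dequeue 3; queue=[4,6,7,1,5]; order=8,0,2,3
step 5: dequeue 4; queue=[6,7,1,5]; order=8,0,2,3,4
step 6: dequeue 6; queue=[7,1,5]; order=8,0,2,3,4,6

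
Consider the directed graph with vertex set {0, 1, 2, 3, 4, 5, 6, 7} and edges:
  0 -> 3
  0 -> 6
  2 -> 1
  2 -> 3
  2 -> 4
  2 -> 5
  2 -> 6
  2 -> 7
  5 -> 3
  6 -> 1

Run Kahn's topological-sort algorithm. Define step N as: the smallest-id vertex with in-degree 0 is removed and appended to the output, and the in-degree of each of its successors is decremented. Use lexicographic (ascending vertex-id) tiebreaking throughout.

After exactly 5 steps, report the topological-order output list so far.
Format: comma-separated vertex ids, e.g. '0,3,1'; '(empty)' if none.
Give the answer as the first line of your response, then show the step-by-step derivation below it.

0,2,4,5,3

step 1: output 0; order=[0]; indeg=(0,2,0,2,1,1,1,1)
step 2: output 2; order=[0,2]; indeg=(0,1,0,1,0,0,0,0)
step 3: output 4; order=[0,2,4]; indeg=(0,1,0,1,0,0,0,0)
step 4: output 5; order=[0,2,4,5]; indeg=(0,1,0,0,0,0,0,0)
step 5: output 3; order=[0,2,4,5,3]; indeg=(0,1,0,0,0,0,0,0)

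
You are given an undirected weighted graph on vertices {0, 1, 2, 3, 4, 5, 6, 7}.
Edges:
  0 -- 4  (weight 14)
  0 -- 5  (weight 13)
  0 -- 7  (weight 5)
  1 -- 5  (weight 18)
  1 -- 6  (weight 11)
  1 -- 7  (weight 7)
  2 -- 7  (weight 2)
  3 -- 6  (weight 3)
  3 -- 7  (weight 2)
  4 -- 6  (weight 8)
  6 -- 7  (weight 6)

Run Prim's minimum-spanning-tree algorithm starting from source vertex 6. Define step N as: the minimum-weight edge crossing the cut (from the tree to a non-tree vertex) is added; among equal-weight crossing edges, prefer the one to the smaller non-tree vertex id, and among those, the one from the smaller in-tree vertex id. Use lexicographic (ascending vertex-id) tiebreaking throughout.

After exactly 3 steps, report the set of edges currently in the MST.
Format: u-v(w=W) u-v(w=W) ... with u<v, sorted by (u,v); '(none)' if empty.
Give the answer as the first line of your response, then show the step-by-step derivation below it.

2-7(w=2) 3-6(w=3) 3-7(w=2)

step 1: add edge 3-6 (w=3); MST = {3-6(w=3)}
step 2: add edge 3-7 (w=2); MST = {3-6(w=3) 3-7(w=2)}
step 3: add edge 2-7 (w=2); MST = {2-7(w=2) 3-6(w=3) 3-7(w=2)}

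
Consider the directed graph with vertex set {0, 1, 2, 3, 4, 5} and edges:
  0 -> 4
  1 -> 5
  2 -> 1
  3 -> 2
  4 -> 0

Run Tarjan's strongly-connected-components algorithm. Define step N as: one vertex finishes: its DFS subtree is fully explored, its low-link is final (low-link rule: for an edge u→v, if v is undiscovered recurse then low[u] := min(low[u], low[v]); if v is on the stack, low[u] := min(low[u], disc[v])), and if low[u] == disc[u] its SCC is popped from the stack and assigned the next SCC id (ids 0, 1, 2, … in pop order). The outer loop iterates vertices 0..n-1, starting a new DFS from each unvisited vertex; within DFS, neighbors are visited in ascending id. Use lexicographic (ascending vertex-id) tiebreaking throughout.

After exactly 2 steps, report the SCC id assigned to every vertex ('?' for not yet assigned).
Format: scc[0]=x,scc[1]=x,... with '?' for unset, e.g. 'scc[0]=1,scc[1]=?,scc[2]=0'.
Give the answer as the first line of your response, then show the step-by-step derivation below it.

scc[0]=0,scc[1]=?,scc[2]=?,scc[3]=?,scc[4]=0,scc[5]=?

step 1: low=(low[0]=0,low[1]=?,low[2]=?,low[3]=?,low[4]=0,low[5]=?); scc=(scc[0]=?,scc[1]=?,scc[2]=?,scc[3]=?,scc[4]=?,scc[5]=?)
step 2: low=(low[0]=0,low[1]=?,low[2]=?,low[3]=?,low[4]=0,low[5]=?); scc=(scc[0]=0,scc[1]=?,scc[2]=?,scc[3]=?,scc[4]=0,scc[5]=?)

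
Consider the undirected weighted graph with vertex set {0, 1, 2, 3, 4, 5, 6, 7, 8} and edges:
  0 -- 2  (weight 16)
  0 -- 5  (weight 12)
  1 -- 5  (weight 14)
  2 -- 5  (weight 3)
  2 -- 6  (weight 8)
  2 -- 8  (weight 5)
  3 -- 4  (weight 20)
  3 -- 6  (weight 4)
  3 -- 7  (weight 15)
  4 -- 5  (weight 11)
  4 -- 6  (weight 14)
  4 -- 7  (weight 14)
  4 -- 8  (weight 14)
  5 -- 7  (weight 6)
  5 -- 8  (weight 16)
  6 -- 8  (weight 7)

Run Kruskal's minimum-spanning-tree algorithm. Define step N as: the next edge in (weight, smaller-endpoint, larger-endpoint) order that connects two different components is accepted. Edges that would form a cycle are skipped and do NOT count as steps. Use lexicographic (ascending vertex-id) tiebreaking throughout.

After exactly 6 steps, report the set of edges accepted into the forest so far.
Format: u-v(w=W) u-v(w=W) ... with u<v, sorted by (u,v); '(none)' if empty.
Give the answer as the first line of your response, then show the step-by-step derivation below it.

2-5(w=3) 2-8(w=5) 3-6(w=4) 4-5(w=11) 5-7(w=6) 6-8(w=7)

step 1: add edge 2-5 (w=3); MST = {2-5(w=3)}
step 2: add edge 3-6 (w=4); MST = {2-5(w=3) 3-6(w=4)}
step 3: add edge 2-8 (w=5); MST = {2-5(w=3) 2-8(w=5) 3-6(w=4)}
step 4: add edge 5-7 (w=6); MST = {2-5(w=3) 2-8(w=5) 3-6(w=4) 5-7(w=6)}
step 5: add edge 6-8 (w=7); MST = {2-5(w=3) 2-8(w=5) 3-6(w=4) 5-7(w=6) 6-8(w=7)}
step 6: add edge 4-5 (w=11); MST = {2-5(w=3) 2-8(w=5) 3-6(w=4) 4-5(w=11) 5-7(w=6) 6-8(w=7)}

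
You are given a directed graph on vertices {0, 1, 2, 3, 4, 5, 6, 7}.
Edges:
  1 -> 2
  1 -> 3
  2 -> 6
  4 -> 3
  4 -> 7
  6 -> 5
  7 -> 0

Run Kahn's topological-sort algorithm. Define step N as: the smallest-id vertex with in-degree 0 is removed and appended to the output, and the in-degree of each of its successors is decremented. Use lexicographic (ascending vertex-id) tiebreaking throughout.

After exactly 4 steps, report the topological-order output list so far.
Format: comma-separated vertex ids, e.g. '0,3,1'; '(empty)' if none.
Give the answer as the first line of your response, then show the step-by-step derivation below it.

1,2,4,3

step 1: output 1; order=[1]; indeg=(1,0,0,1,0,1,1,1)
step 2: output 2; order=[1,2]; indeg=(1,0,0,1,0,1,0,1)
step 3: output 4; order=[1,2,4]; indeg=(1,0,0,0,0,1,0,0)
step 4: output 3; order=[1,2,4,3]; indeg=(1,0,0,0,0,1,0,0)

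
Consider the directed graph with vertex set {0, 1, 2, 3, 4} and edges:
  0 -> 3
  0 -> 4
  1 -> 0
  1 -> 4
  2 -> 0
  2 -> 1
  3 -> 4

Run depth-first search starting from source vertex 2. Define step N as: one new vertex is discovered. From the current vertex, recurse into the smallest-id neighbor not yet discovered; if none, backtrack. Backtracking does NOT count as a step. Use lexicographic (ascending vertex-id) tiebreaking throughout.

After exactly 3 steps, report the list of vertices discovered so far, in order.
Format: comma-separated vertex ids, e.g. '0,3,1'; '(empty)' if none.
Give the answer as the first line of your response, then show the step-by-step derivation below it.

2,0,3

step 1: discover 2; path=2; order=2
step 2: discover 0; path=2>0; order=2,0
step 3: discover 3; path=2>0>3; order=2,0,3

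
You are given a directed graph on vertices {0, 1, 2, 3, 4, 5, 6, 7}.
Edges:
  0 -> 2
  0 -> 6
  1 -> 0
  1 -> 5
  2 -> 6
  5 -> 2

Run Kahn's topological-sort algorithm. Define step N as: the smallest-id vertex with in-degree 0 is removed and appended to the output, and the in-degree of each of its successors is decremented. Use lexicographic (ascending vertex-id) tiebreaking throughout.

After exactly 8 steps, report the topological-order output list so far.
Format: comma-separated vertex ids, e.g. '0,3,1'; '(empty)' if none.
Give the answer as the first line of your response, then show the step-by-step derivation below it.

1,0,3,4,5,2,6,7

step 1: output 1; order=[1]; indeg=(0,0,2,0,0,0,2,0)
step 2: output 0; order=[1,0]; indeg=(0,0,1,0,0,0,1,0)
step 3: output 3; order=[1,0,3]; indeg=(0,0,1,0,0,0,1,0)
step 4: output 4; order=[1,0,3,4]; indeg=(0,0,1,0,0,0,1,0)
step 5: output 5; order=[1,0,3,4,5]; indeg=(0,0,0,0,0,0,1,0)
step 6: output 2; order=[1,0,3,4,5,2]; indeg=(0,0,0,0,0,0,0,0)
step 7: output 6; order=[1,0,3,4,5,2,6]; indeg=(0,0,0,0,0,0,0,0)
step 8: output 7; order=[1,0,3,4,5,2,6,7]; indeg=(0,0,0,0,0,0,0,0)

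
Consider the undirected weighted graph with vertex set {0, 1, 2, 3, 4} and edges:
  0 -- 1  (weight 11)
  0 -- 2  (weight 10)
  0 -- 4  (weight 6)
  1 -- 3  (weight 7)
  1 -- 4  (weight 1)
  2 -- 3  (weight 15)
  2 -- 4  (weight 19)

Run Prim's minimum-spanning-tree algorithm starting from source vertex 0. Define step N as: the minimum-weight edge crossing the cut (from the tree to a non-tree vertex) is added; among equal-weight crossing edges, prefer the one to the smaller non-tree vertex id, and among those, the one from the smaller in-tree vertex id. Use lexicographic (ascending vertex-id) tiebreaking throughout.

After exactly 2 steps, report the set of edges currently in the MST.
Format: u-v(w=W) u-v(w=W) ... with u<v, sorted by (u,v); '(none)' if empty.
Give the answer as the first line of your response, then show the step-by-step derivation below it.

0-4(w=6) 1-4(w=1)

step 1: add edge 0-4 (w=6); MST = {0-4(w=6)}
step 2: add edge 1-4 (w=1); MST = {0-4(w=6) 1-4(w=1)}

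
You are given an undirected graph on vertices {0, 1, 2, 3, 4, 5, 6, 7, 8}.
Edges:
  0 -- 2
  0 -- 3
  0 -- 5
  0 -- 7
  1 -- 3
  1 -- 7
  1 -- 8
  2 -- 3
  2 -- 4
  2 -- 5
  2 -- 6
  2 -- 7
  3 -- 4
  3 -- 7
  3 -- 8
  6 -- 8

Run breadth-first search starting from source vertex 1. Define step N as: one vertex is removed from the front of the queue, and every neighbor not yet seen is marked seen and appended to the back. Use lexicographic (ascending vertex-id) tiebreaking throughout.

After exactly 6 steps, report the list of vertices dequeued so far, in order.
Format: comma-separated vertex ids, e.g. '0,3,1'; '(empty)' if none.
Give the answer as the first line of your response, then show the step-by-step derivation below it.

1,3,7,8,0,2

step 1: dequeue 1; queue=[3,7,8]; order=1
step 2: dequeue 3; queue=[7,8,0,2,4]; order=1,3
step 3: dequeue 7; queue=[8,0,2,4]; order=1,3,7
step 4: dequeue 8; queue=[0,2,4,6]; order=1,3,7,8
step 5: dequeue 0; queue=[2,4,6,5]; order=1,3,7,8,0
step 6: dequeue 2; queue=[4,6,5]; order=1,3,7,8,0,2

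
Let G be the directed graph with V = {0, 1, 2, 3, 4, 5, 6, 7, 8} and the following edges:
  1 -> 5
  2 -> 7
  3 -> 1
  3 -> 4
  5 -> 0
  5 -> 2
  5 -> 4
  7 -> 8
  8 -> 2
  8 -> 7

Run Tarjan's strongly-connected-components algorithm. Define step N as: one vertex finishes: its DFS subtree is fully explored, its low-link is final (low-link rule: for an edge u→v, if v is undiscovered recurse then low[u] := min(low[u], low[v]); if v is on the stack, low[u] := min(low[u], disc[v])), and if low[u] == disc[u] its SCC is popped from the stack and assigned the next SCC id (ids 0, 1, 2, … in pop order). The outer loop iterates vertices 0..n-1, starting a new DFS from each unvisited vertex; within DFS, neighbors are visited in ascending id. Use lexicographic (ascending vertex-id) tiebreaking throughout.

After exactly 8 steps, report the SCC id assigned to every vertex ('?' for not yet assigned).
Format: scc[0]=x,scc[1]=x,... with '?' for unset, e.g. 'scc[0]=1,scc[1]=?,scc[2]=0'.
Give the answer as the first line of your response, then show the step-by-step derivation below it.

scc[0]=0,scc[1]=4,scc[2]=1,scc[3]=5,scc[4]=2,scc[5]=3,scc[6]=?,scc[7]=1,scc[8]=1

step 1: low=(low[0]=0,low[1]=?,low[2]=?,low[3]=?,low[4]=?,low[5]=?,low[6]=?,low[7]=?,low[8]=?); scc=(scc[0]=0,scc[1]=?,scc[2]=?,scc[3]=?,scc[4]=?,scc[5]=?,scc[6]=?,scc[7]=?,scc[8]=?)
step 2: low=(low[0]=0,low[1]=1,low[2]=3,low[3]=?,low[4]=?,low[5]=2,low[6]=?,low[7]=4,low[8]=3); scc=(scc[0]=0,scc[1]=?,scc[2]=?,scc[3]=?,scc[4]=?,scc[5]=?,scc[6]=?,scc[7]=?,scc[8]=?)
step 3: low=(low[0]=0,low[1]=1,low[2]=3,low[3]=?,low[4]=?,low[5]=2,low[6]=?,low[7]=3,low[8]=3); scc=(scc[0]=0,scc[1]=?,scc[2]=?,scc[3]=?,scc[4]=?,scc[5]=?,scc[6]=?,scc[7]=?,scc[8]=?)
step 4: low=(low[0]=0,low[1]=1,low[2]=3,low[3]=?,low[4]=?,low[5]=2,low[6]=?,low[7]=3,low[8]=3); scc=(scc[0]=0,scc[1]=?,scc[2]=1,scc[3]=?,scc[4]=?,scc[5]=?,scc[6]=?,scc[7]=1,scc[8]=1)
step 5: low=(low[0]=0,low[1]=1,low[2]=3,low[3]=?,low[4]=6,low[5]=2,low[6]=?,low[7]=3,low[8]=3); scc=(scc[0]=0,scc[1]=?,scc[2]=1,scc[3]=?,scc[4]=2,scc[5]=?,scc[6]=?,scc[7]=1,scc[8]=1)
step 6: low=(low[0]=0,low[1]=1,low[2]=3,low[3]=?,low[4]=6,low[5]=2,low[6]=?,low[7]=3,low[8]=3); scc=(scc[0]=0,scc[1]=?,scc[2]=1,scc[3]=?,scc[4]=2,scc[5]=3,scc[6]=?,scc[7]=1,scc[8]=1)
step 7: low=(low[0]=0,low[1]=1,low[2]=3,low[3]=?,low[4]=6,low[5]=2,low[6]=?,low[7]=3,low[8]=3); scc=(scc[0]=0,scc[1]=4,scc[2]=1,scc[3]=?,scc[4]=2,scc[5]=3,scc[6]=?,scc[7]=1,scc[8]=1)
step 8: low=(low[0]=0,low[1]=1,low[2]=3,low[3]=7,low[4]=6,low[5]=2,low[6]=?,low[7]=3,low[8]=3); scc=(scc[0]=0,scc[1]=4,scc[2]=1,scc[3]=5,scc[4]=2,scc[5]=3,scc[6]=?,scc[7]=1,scc[8]=1)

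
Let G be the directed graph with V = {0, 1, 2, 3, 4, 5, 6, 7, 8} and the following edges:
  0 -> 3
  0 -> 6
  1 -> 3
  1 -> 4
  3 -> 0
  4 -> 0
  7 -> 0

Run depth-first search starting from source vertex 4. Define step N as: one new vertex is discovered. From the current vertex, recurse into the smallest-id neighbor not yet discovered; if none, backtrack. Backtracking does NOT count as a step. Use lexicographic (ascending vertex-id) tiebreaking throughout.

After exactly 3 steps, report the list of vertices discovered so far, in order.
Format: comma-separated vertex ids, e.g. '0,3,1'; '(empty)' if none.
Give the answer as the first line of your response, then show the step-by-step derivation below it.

4,0,3

step 1: discover 4; path=4; order=4
step 2: discover 0; path=4>0; order=4,0
step 3: discover 3; path=4>0>3; order=4,0,3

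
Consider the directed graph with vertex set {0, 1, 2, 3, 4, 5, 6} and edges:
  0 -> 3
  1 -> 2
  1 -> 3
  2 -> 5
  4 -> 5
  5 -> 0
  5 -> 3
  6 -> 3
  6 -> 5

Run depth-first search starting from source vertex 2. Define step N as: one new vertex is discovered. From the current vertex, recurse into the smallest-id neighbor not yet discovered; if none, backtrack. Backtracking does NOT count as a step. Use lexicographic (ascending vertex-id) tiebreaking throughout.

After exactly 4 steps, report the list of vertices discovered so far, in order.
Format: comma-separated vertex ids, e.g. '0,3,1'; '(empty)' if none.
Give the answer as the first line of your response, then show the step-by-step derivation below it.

2,5,0,3

step 1: discover 2; path=2; order=2
step 2: discover 5; path=2>5; order=2,5
step 3: discover 0; path=2>5>0; order=2,5,0
step 4: discover 3; path=2>5>0>3; order=2,5,0,3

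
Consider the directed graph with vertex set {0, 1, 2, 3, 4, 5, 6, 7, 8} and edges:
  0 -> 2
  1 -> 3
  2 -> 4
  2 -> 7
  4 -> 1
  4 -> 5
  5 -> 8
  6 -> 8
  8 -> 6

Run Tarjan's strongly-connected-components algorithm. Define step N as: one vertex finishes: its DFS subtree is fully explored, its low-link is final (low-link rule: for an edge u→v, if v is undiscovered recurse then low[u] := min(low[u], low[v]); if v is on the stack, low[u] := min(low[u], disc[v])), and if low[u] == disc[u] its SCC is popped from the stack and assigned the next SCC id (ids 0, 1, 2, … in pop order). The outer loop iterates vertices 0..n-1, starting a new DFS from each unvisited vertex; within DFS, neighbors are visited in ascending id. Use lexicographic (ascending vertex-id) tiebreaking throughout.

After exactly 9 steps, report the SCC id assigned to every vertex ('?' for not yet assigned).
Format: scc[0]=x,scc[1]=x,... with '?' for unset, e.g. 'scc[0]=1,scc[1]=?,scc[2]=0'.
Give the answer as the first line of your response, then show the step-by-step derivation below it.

scc[0]=7,scc[1]=1,scc[2]=6,scc[3]=0,scc[4]=4,scc[5]=3,scc[6]=2,scc[7]=5,scc[8]=2

step 1: low=(low[0]=0,low[1]=3,low[2]=1,low[3]=4,low[4]=2,low[5]=?,low[6]=?,low[7]=?,low[8]=?); scc=(scc[0]=?,scc[1]=?,scc[2]=?,scc[3]=0,scc[4]=?,scc[5]=?,scc[6]=?,scc[7]=?,scc[8]=?)
step 2: low=(low[0]=0,low[1]=3,low[2]=1,low[3]=4,low[4]=2,low[5]=?,low[6]=?,low[7]=?,low[8]=?); scc=(scc[0]=?,scc[1]=1,scc[2]=?,scc[3]=0,scc[4]=?,scc[5]=?,scc[6]=?,scc[7]=?,scc[8]=?)
step 3: low=(low[0]=0,low[1]=3,low[2]=1,low[3]=4,low[4]=2,low[5]=5,low[6]=6,low[7]=?,low[8]=6); scc=(scc[0]=?,scc[1]=1,scc[2]=?,scc[3]=0,scc[4]=?,scc[5]=?,scc[6]=?,scc[7]=?,scc[8]=?)
step 4: low=(low[0]=0,low[1]=3,low[2]=1,low[3]=4,low[4]=2,low[5]=5,low[6]=6,low[7]=?,low[8]=6); scc=(scc[0]=?,scc[1]=1,scc[2]=?,scc[3]=0,scc[4]=?,scc[5]=?,scc[6]=2,scc[7]=?,scc[8]=2)
step 5: low=(low[0]=0,low[1]=3,low[2]=1,low[3]=4,low[4]=2,low[5]=5,low[6]=6,low[7]=?,low[8]=6); scc=(scc[0]=?,scc[1]=1,scc[2]=?,scc[3]=0,scc[4]=?,scc[5]=3,scc[6]=2,scc[7]=?,scc[8]=2)
step 6: low=(low[0]=0,low[1]=3,low[2]=1,low[3]=4,low[4]=2,low[5]=5,low[6]=6,low[7]=?,low[8]=6); scc=(scc[0]=?,scc[1]=1,scc[2]=?,scc[3]=0,scc[4]=4,scc[5]=3,scc[6]=2,scc[7]=?,scc[8]=2)
step 7: low=(low[0]=0,low[1]=3,low[2]=1,low[3]=4,low[4]=2,low[5]=5,low[6]=6,low[7]=8,low[8]=6); scc=(scc[0]=?,scc[1]=1,scc[2]=?,scc[3]=0,scc[4]=4,scc[5]=3,scc[6]=2,scc[7]=5,scc[8]=2)
step 8: low=(low[0]=0,low[1]=3,low[2]=1,low[3]=4,low[4]=2,low[5]=5,low[6]=6,low[7]=8,low[8]=6); scc=(scc[0]=?,scc[1]=1,scc[2]=6,scc[3]=0,scc[4]=4,scc[5]=3,scc[6]=2,scc[7]=5,scc[8]=2)
step 9: low=(low[0]=0,low[1]=3,low[2]=1,low[3]=4,low[4]=2,low[5]=5,low[6]=6,low[7]=8,low[8]=6); scc=(scc[0]=7,scc[1]=1,scc[2]=6,scc[3]=0,scc[4]=4,scc[5]=3,scc[6]=2,scc[7]=5,scc[8]=2)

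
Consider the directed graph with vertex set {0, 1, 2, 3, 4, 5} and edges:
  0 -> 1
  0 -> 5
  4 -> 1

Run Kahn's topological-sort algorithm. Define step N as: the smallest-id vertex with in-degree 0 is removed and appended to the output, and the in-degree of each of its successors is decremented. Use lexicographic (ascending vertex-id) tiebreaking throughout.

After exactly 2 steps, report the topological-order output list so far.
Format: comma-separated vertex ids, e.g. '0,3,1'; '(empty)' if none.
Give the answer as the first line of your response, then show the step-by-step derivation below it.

0,2

step 1: output 0; order=[0]; indeg=(0,1,0,0,0,0)
step 2: output 2; order=[0,2]; indeg=(0,1,0,0,0,0)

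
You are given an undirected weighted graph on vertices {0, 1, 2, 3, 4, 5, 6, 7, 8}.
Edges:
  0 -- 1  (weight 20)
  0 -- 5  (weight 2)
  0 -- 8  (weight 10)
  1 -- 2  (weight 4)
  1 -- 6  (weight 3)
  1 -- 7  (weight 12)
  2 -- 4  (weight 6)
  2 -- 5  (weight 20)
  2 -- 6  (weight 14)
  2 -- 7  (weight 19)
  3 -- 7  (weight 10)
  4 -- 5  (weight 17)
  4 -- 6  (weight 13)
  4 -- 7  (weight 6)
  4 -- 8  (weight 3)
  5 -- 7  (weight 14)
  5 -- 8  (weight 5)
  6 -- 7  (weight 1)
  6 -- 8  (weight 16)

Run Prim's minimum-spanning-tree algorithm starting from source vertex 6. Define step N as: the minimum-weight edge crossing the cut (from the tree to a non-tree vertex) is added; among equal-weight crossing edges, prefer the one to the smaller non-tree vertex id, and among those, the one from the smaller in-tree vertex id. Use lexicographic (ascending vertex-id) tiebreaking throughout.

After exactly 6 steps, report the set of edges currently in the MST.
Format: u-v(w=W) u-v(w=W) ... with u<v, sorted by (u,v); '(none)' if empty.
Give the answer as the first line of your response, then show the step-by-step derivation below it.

1-2(w=4) 1-6(w=3) 2-4(w=6) 4-8(w=3) 5-8(w=5) 6-7(w=1)

step 1: add edge 6-7 (w=1); MST = {6-7(w=1)}
step 2: add edge 1-6 (w=3); MST = {1-6(w=3) 6-7(w=1)}
step 3: add edge 1-2 (w=4); MST = {1-2(w=4) 1-6(w=3) 6-7(w=1)}
step 4: add edge 2-4 (w=6); MST = {1-2(w=4) 1-6(w=3) 2-4(w=6) 6-7(w=1)}
step 5: add edge 4-8 (w=3); MST = {1-2(w=4) 1-6(w=3) 2-4(w=6) 4-8(w=3) 6-7(w=1)}
step 6: add edge 5-8 (w=5); MST = {1-2(w=4) 1-6(w=3) 2-4(w=6) 4-8(w=3) 5-8(w=5) 6-7(w=1)}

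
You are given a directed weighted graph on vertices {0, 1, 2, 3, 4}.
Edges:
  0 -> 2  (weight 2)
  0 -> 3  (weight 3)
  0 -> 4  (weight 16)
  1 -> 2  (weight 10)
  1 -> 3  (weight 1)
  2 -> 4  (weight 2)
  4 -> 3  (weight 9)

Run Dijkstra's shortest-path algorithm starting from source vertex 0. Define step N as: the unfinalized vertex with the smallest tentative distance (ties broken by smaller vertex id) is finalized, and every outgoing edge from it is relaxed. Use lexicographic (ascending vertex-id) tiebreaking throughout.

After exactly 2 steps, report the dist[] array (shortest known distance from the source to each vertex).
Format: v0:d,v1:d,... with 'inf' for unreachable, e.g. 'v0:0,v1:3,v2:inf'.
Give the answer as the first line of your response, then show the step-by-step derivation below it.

v0:0,v1:inf,v2:2,v3:3,v4:4

step 1: dist = v0:0,v1:inf,v2:2,v3:3,v4:16
step 2: dist = v0:0,v1:inf,v2:2,v3:3,v4:4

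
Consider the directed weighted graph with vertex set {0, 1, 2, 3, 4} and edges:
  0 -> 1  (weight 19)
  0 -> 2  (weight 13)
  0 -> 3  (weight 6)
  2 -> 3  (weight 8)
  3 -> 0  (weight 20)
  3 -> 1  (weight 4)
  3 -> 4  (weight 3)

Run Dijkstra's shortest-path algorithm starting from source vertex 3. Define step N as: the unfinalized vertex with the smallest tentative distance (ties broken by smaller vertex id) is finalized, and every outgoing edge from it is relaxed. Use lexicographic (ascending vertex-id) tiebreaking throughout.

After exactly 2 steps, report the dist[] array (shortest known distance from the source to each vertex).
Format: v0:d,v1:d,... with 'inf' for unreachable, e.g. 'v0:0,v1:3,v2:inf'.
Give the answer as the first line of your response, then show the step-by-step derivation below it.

v0:20,v1:4,v2:inf,v3:0,v4:3

step 1: dist = v0:20,v1:4,v2:inf,v3:0,v4:3
step 2: dist = v0:20,v1:4,v2:inf,v3:0,v4:3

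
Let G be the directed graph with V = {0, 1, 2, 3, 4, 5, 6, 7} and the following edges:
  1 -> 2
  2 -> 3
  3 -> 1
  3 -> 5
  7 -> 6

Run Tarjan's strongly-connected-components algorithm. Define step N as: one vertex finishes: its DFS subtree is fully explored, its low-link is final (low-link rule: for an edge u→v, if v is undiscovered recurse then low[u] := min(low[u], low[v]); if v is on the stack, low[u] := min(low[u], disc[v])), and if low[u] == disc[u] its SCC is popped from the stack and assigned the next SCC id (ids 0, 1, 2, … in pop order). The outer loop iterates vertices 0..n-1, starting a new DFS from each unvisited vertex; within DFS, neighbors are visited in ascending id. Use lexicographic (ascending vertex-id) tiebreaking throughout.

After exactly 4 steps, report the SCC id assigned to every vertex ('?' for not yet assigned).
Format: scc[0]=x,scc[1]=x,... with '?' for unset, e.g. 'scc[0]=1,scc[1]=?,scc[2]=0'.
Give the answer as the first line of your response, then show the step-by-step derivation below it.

scc[0]=0,scc[1]=?,scc[2]=?,scc[3]=?,scc[4]=?,scc[5]=1,scc[6]=?,scc[7]=?

step 1: low=(low[0]=0,low[1]=?,low[2]=?,low[3]=?,low[4]=?,low[5]=?,low[6]=?,low[7]=?); scc=(scc[0]=0,scc[1]=?,scc[2]=?,scc[3]=?,scc[4]=?,scc[5]=?,scc[6]=?,scc[7]=?)
step 2: low=(low[0]=0,low[1]=1,low[2]=2,low[3]=1,low[4]=?,low[5]=4,low[6]=?,low[7]=?); scc=(scc[0]=0,scc[1]=?,scc[2]=?,scc[3]=?,scc[4]=?,scc[5]=1,scc[6]=?,scc[7]=?)
step 3: low=(low[0]=0,low[1]=1,low[2]=2,low[3]=1,low[4]=?,low[5]=4,low[6]=?,low[7]=?); scc=(scc[0]=0,scc[1]=?,scc[2]=?,scc[3]=?,scc[4]=?,scc[5]=1,scc[6]=?,scc[7]=?)
step 4: low=(low[0]=0,low[1]=1,low[2]=1,low[3]=1,low[4]=?,low[5]=4,low[6]=?,low[7]=?); scc=(scc[0]=0,scc[1]=?,scc[2]=?,scc[3]=?,scc[4]=?,scc[5]=1,scc[6]=?,scc[7]=?)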